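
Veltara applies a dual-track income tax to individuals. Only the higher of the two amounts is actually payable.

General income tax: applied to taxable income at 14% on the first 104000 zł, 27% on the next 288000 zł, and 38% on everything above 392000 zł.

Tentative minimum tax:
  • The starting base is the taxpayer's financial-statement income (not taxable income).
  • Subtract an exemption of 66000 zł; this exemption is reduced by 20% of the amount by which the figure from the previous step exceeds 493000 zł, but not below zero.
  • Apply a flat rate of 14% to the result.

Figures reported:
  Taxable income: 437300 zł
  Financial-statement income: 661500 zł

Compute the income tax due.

General income tax:
  104000 zł × 14% = 14560 zł
  288000 zł × 27% = 77760 zł
  45300 zł × 38% = 17214 zł
  → 109534 zł

Tentative minimum tax:
  Base (financial-statement income): 661500 zł
  Exemption: 66000 zł − 20% × (661500 zł − 493000 zł) = 66000 zł − 33700 zł = 32300 zł
  Base: 661500 zł − 32300 zł = 629200 zł
  629200 zł × 14% = 88088 zł

109534 zł > 88088 zł, so the general income tax governs.

109534 zł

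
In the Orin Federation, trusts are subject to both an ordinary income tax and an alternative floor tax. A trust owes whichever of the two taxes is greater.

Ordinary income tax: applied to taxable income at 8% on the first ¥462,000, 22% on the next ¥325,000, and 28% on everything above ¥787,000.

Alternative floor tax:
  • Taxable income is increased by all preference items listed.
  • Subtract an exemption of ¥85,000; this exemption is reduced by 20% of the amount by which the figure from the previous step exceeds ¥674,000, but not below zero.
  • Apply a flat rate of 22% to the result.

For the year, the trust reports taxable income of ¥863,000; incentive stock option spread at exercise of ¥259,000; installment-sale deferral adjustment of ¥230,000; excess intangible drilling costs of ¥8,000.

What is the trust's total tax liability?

Alternative floor tax:
  Adjusted income: ¥863,000 + ¥259,000 + ¥230,000 + ¥8,000 = ¥1,360,000
  Exemption: 20% × (¥1,360,000 − ¥674,000) = ¥137,200 ≥ ¥85,000, so the exemption is fully phased out
  Base: ¥1,360,000 − ¥0 = ¥1,360,000
  ¥1,360,000 × 22% = ¥299,200

Ordinary income tax:
  ¥462,000 × 8% = ¥36,960
  ¥325,000 × 22% = ¥71,500
  ¥76,000 × 28% = ¥21,280
  → ¥129,740

¥299,200 > ¥129,740, so the alternative floor tax is the binding amount.

¥299,200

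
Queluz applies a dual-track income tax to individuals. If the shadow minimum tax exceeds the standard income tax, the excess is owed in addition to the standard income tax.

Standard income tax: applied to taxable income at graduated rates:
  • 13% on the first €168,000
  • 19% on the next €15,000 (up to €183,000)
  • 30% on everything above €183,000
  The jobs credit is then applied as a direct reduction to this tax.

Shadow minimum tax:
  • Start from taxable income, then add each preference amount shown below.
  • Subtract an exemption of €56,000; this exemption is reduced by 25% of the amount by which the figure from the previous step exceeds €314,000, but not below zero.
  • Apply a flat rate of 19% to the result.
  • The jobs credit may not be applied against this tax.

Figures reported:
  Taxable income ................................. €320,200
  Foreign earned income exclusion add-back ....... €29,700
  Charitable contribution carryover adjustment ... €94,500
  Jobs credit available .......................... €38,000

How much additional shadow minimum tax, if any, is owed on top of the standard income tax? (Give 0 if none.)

Standard income tax:
  €168,000 × 13% = €21,840
  €15,000 × 19% = €2,850
  €137,200 × 30% = €41,160
  → €65,850
  Less jobs credit €38,000 → €27,850

Shadow minimum tax:
  Adjusted income: €320,200 + €29,700 + €94,500 = €444,400
  Exemption: €56,000 − 25% × (€444,400 − €314,000) = €56,000 − €32,600 = €23,400
  Base: €444,400 − €23,400 = €421,000
  €421,000 × 19% = €79,990

Excess of shadow minimum tax over standard income tax: €79,990 − €27,850 = €52,140.

€52,140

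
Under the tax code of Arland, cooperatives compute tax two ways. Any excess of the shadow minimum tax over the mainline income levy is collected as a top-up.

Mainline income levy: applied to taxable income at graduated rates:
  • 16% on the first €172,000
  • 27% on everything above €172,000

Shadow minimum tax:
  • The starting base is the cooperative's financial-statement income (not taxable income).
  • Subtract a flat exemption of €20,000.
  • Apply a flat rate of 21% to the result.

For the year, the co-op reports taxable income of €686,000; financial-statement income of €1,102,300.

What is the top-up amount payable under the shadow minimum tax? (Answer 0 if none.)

€60,983

Mainline income levy:
  €172,000 × 16% = €27,520
  €514,000 × 27% = €138,780
  → €166,300

Shadow minimum tax:
  Base (financial-statement income): €1,102,300
  Less exemption €20,000 → base €1,082,300
  €1,082,300 × 21% = €227,283

Excess of shadow minimum tax over mainline income levy: €227,283 − €166,300 = €60,983.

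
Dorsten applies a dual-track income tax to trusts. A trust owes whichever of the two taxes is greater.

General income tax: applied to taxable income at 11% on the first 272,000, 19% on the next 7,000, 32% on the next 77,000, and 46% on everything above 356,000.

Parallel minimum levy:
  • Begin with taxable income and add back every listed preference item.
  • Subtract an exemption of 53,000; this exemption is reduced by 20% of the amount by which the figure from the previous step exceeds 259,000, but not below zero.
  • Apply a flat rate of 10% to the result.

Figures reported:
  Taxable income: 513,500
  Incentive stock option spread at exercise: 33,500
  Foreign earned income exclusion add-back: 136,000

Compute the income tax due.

128,340

Parallel minimum levy:
  Adjusted income: 513,500 + 33,500 + 136,000 = 683,000
  Exemption: 20% × (683,000 − 259,000) = 84,800 ≥ 53,000, so the exemption is fully phased out
  Base: 683,000 − 0 = 683,000
  683,000 × 10% = 68,300

General income tax:
  272,000 × 11% = 29,920
  7,000 × 19% = 1,330
  77,000 × 32% = 24,640
  157,500 × 46% = 72,450
  → 128,340

128,340 > 68,300, so the general income tax governs.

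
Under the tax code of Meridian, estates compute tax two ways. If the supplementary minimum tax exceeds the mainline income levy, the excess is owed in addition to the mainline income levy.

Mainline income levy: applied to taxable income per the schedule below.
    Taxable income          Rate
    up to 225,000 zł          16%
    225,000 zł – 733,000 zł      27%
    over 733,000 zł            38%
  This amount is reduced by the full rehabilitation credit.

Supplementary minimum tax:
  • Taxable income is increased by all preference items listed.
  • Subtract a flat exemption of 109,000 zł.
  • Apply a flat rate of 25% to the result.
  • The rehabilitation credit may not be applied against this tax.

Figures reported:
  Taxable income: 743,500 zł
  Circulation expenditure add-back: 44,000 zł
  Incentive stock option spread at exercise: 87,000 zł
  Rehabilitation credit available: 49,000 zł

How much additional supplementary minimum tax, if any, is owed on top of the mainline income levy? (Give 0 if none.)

Supplementary minimum tax:
  Adjusted income: 743,500 zł + 44,000 zł + 87,000 zł = 874,500 zł
  Less exemption 109,000 zł → base 765,500 zł
  765,500 zł × 25% = 191,375 zł

Mainline income levy:
  225,000 zł × 16% = 36,000 zł
  508,000 zł × 27% = 137,160 zł
  10,500 zł × 38% = 3,990 zł
  → 177,150 zł
  Less rehabilitation credit 49,000 zł → 128,150 zł

Excess of supplementary minimum tax over mainline income levy: 191,375 zł − 128,150 zł = 63,225 zł.

63,225 zł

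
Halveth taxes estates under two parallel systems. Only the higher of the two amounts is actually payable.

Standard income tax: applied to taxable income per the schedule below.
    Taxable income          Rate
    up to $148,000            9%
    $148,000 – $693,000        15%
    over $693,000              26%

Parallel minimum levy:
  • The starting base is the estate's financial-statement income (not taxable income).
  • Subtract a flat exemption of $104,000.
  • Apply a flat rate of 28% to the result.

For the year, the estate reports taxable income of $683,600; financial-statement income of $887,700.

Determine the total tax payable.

$219,436

Parallel minimum levy:
  Base (financial-statement income): $887,700
  Less exemption $104,000 → base $783,700
  $783,700 × 28% = $219,436

Standard income tax:
  $148,000 × 9% = $13,320
  $535,600 × 15% = $80,340
  → $93,660

$219,436 > $93,660, so the parallel minimum levy is the binding amount.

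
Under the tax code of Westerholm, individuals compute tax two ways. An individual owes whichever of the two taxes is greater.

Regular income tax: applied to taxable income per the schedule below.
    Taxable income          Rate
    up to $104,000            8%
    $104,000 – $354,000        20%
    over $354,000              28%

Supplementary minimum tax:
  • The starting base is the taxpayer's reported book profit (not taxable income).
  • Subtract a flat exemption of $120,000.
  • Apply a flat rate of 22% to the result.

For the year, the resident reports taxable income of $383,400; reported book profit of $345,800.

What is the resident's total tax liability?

$66,552

Supplementary minimum tax:
  Base (reported book profit): $345,800
  Less exemption $120,000 → base $225,800
  $225,800 × 22% = $49,676

Regular income tax:
  $104,000 × 8% = $8,320
  $250,000 × 20% = $50,000
  $29,400 × 28% = $8,232
  → $66,552

$66,552 > $49,676, so the regular income tax governs.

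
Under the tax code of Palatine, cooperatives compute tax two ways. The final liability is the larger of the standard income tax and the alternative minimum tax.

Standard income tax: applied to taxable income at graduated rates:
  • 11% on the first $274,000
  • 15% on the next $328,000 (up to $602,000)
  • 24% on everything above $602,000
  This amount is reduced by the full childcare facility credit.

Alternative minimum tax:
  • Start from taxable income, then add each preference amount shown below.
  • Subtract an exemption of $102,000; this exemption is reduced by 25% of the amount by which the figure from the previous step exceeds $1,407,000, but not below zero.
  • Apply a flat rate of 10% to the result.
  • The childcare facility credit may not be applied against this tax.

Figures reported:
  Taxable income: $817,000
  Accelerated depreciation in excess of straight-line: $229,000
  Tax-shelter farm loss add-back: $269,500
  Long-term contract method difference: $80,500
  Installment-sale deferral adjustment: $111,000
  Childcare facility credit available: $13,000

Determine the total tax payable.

$143,000

Standard income tax:
  $274,000 × 11% = $30,140
  $328,000 × 15% = $49,200
  $215,000 × 24% = $51,600
  → $130,940
  Less childcare facility credit $13,000 → $117,940

Alternative minimum tax:
  Adjusted income: $817,000 + $229,000 + $269,500 + $80,500 + $111,000 = $1,507,000
  Exemption: $102,000 − 25% × ($1,507,000 − $1,407,000) = $102,000 − $25,000 = $77,000
  Base: $1,507,000 − $77,000 = $1,430,000
  $1,430,000 × 10% = $143,000

$143,000 > $117,940, so the alternative minimum tax is the binding amount.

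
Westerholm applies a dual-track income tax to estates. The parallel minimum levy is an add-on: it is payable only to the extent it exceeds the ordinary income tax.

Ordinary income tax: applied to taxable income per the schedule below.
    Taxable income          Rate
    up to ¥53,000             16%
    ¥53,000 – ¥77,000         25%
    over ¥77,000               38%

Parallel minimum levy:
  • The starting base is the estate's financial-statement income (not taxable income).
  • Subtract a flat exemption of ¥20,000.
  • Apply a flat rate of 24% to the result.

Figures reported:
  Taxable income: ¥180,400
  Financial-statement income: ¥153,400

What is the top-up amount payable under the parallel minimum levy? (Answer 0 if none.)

¥0

Parallel minimum levy:
  Base (financial-statement income): ¥153,400
  Less exemption ¥20,000 → base ¥133,400
  ¥133,400 × 24% = ¥32,016

Ordinary income tax:
  ¥53,000 × 16% = ¥8,480
  ¥24,000 × 25% = ¥6,000
  ¥103,400 × 38% = ¥39,292
  → ¥53,772

¥32,016 ≤ ¥53,772, so no add-on is due.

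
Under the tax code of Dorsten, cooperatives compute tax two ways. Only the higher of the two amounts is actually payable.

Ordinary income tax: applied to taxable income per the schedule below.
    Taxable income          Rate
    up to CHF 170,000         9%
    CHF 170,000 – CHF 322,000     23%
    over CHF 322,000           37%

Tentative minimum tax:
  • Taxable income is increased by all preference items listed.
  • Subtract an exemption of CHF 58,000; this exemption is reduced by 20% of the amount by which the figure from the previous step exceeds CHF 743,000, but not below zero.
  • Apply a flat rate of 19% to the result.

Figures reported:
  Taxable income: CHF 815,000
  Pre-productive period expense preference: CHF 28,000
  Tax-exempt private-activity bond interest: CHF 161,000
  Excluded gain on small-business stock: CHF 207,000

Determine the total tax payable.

Ordinary income tax:
  CHF 170,000 × 9% = CHF 15,300
  CHF 152,000 × 23% = CHF 34,960
  CHF 493,000 × 37% = CHF 182,410
  → CHF 232,670

Tentative minimum tax:
  Adjusted income: CHF 815,000 + CHF 28,000 + CHF 161,000 + CHF 207,000 = CHF 1,211,000
  Exemption: 20% × (CHF 1,211,000 − CHF 743,000) = CHF 93,600 ≥ CHF 58,000, so the exemption is fully phased out
  Base: CHF 1,211,000 − CHF 0 = CHF 1,211,000
  CHF 1,211,000 × 19% = CHF 230,090

CHF 232,670 > CHF 230,090, so the ordinary income tax governs.

CHF 232,670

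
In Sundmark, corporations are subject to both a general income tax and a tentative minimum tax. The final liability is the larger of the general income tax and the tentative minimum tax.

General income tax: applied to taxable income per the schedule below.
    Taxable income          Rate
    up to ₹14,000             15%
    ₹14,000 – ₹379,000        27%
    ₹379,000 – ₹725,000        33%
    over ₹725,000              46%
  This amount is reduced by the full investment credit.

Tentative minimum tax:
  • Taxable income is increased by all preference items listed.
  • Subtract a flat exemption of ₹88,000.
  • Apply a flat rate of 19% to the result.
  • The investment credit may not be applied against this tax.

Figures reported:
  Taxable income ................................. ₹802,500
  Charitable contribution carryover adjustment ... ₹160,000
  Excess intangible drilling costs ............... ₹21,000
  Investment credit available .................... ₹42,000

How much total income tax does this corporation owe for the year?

Tentative minimum tax:
  Adjusted income: ₹802,500 + ₹160,000 + ₹21,000 = ₹983,500
  Less exemption ₹88,000 → base ₹895,500
  ₹895,500 × 19% = ₹170,145

General income tax:
  ₹14,000 × 15% = ₹2,100
  ₹365,000 × 27% = ₹98,550
  ₹346,000 × 33% = ₹114,180
  ₹77,500 × 46% = ₹35,650
  → ₹250,480
  Less investment credit ₹42,000 → ₹208,480

₹208,480 > ₹170,145, so the general income tax governs.

₹208,480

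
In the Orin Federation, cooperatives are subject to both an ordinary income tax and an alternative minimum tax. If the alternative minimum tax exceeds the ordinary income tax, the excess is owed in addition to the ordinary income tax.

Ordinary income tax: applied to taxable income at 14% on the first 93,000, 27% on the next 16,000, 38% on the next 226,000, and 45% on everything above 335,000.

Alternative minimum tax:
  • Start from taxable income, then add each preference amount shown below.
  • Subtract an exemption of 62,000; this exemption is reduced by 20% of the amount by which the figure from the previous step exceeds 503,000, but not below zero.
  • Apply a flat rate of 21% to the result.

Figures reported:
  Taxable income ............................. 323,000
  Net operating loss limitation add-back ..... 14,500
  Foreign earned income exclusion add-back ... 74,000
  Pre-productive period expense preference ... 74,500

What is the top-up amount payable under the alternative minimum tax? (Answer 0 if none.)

0

Ordinary income tax:
  93,000 × 14% = 13,020
  16,000 × 27% = 4,320
  214,000 × 38% = 81,320
  → 98,660

Alternative minimum tax:
  Adjusted income: 323,000 + 14,500 + 74,000 + 74,500 = 486,000
  Exemption: 486,000 ≤ 503,000, so full 62,000 applies
  Base: 486,000 − 62,000 = 424,000
  424,000 × 21% = 89,040

89,040 ≤ 98,660, so no add-on is due.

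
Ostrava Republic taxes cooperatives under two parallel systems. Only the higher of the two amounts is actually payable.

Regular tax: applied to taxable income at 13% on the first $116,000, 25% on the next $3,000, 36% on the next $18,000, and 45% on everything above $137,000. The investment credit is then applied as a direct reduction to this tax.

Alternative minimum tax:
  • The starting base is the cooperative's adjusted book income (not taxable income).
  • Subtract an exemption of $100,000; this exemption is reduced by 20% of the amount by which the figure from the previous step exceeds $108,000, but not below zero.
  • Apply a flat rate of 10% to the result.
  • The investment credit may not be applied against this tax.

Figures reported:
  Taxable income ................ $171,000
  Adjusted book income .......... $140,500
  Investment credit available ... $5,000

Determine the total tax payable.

Alternative minimum tax:
  Base (adjusted book income): $140,500
  Exemption: $100,000 − 20% × ($140,500 − $108,000) = $100,000 − $6,500 = $93,500
  Base: $140,500 − $93,500 = $47,000
  $47,000 × 10% = $4,700

Regular tax:
  $116,000 × 13% = $15,080
  $3,000 × 25% = $750
  $18,000 × 36% = $6,480
  $34,000 × 45% = $15,300
  → $37,610
  Less investment credit $5,000 → $32,610

$32,610 > $4,700, so the regular tax governs.

$32,610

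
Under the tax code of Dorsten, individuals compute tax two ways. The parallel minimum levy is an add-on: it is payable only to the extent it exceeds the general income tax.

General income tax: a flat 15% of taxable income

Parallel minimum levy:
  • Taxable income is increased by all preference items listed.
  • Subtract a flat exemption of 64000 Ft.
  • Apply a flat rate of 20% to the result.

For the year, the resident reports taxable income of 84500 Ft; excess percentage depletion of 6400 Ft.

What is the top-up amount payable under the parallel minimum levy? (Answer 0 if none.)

0 Ft

Parallel minimum levy:
  Adjusted income: 84500 Ft + 6400 Ft = 90900 Ft
  Less exemption 64000 Ft → base 26900 Ft
  26900 Ft × 20% = 5380 Ft

General income tax:
  84500 Ft × 15% = 12675 Ft

5380 Ft ≤ 12675 Ft, so no add-on is due.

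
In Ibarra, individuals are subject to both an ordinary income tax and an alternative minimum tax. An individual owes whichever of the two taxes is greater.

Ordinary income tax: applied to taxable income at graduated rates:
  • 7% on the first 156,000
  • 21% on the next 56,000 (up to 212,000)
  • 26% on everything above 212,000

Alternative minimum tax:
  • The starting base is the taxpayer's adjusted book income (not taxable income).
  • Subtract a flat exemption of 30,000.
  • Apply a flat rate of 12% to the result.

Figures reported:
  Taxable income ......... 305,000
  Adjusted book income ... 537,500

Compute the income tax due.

60,900

Ordinary income tax:
  156,000 × 7% = 10,920
  56,000 × 21% = 11,760
  93,000 × 26% = 24,180
  → 46,860

Alternative minimum tax:
  Base (adjusted book income): 537,500
  Less exemption 30,000 → base 507,500
  507,500 × 12% = 60,900

60,900 > 46,860, so the alternative minimum tax is the binding amount.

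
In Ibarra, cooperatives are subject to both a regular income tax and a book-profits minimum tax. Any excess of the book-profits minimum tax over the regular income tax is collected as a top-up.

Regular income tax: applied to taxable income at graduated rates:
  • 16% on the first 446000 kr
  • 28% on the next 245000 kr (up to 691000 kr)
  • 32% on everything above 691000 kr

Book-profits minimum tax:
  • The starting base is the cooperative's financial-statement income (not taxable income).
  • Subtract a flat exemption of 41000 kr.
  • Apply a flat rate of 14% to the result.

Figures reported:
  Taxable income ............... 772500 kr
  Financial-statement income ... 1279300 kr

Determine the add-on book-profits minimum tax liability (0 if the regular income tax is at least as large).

7322 kr

Book-profits minimum tax:
  Base (financial-statement income): 1279300 kr
  Less exemption 41000 kr → base 1238300 kr
  1238300 kr × 14% = 173362 kr

Regular income tax:
  446000 kr × 16% = 71360 kr
  245000 kr × 28% = 68600 kr
  81500 kr × 32% = 26080 kr
  → 166040 kr

Excess of book-profits minimum tax over regular income tax: 173362 kr − 166040 kr = 7322 kr.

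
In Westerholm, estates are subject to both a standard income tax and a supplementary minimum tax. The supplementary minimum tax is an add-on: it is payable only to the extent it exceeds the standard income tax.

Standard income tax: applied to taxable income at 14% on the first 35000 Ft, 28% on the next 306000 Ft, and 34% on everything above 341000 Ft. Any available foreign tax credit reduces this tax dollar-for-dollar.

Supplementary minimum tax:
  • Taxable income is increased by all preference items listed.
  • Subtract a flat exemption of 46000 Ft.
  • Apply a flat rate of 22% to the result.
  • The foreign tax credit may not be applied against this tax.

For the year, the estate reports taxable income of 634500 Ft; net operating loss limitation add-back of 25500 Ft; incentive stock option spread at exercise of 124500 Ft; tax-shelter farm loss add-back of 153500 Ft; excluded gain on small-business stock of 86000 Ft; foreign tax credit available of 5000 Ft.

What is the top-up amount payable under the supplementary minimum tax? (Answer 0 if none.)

29790 Ft

Supplementary minimum tax:
  Adjusted income: 634500 Ft + 25500 Ft + 124500 Ft + 153500 Ft + 86000 Ft = 1024000 Ft
  Less exemption 46000 Ft → base 978000 Ft
  978000 Ft × 22% = 215160 Ft

Standard income tax:
  35000 Ft × 14% = 4900 Ft
  306000 Ft × 28% = 85680 Ft
  293500 Ft × 34% = 99790 Ft
  → 190370 Ft
  Less foreign tax credit 5000 Ft → 185370 Ft

Excess of supplementary minimum tax over standard income tax: 215160 Ft − 185370 Ft = 29790 Ft.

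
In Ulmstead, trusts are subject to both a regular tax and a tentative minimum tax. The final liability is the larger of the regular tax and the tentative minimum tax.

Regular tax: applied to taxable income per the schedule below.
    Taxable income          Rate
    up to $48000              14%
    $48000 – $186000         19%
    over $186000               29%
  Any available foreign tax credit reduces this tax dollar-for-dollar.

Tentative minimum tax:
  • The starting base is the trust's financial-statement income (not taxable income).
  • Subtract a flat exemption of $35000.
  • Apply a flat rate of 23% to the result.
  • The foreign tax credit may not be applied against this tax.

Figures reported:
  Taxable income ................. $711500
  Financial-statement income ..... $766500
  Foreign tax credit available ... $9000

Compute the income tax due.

$176335

Tentative minimum tax:
  Base (financial-statement income): $766500
  Less exemption $35000 → base $731500
  $731500 × 23% = $168245

Regular tax:
  $48000 × 14% = $6720
  $138000 × 19% = $26220
  $525500 × 29% = $152395
  → $185335
  Less foreign tax credit $9000 → $176335

$176335 > $168245, so the regular tax governs.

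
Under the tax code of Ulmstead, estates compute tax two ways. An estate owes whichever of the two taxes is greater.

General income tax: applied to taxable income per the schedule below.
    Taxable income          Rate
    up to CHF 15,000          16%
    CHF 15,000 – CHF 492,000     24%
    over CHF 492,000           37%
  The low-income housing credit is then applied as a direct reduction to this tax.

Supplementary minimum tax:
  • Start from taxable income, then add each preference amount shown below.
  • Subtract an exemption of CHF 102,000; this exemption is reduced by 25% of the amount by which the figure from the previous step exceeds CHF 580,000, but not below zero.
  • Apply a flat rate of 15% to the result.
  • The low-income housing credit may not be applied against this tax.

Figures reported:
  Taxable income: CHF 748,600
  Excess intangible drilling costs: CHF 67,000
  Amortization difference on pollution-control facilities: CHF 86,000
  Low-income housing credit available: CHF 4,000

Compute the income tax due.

General income tax:
  CHF 15,000 × 16% = CHF 2,400
  CHF 477,000 × 24% = CHF 114,480
  CHF 256,600 × 37% = CHF 94,942
  → CHF 211,822
  Less low-income housing credit CHF 4,000 → CHF 207,822

Supplementary minimum tax:
  Adjusted income: CHF 748,600 + CHF 67,000 + CHF 86,000 = CHF 901,600
  Exemption: CHF 102,000 − 25% × (CHF 901,600 − CHF 580,000) = CHF 102,000 − CHF 80,400 = CHF 21,600
  Base: CHF 901,600 − CHF 21,600 = CHF 880,000
  CHF 880,000 × 15% = CHF 132,000

CHF 207,822 > CHF 132,000, so the general income tax governs.

CHF 207,822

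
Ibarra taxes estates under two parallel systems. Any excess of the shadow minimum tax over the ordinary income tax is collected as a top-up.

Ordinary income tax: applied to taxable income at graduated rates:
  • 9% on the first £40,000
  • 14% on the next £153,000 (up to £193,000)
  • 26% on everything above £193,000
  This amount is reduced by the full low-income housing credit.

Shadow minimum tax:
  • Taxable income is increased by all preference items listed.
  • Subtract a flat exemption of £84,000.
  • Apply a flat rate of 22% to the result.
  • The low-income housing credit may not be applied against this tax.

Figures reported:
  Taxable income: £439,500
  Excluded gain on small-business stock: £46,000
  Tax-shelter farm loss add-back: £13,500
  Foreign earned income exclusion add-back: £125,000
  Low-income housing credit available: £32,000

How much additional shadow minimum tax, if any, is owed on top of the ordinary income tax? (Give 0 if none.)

£61,690

Ordinary income tax:
  £40,000 × 9% = £3,600
  £153,000 × 14% = £21,420
  £246,500 × 26% = £64,090
  → £89,110
  Less low-income housing credit £32,000 → £57,110

Shadow minimum tax:
  Adjusted income: £439,500 + £46,000 + £13,500 + £125,000 = £624,000
  Less exemption £84,000 → base £540,000
  £540,000 × 22% = £118,800

Excess of shadow minimum tax over ordinary income tax: £118,800 − £57,110 = £61,690.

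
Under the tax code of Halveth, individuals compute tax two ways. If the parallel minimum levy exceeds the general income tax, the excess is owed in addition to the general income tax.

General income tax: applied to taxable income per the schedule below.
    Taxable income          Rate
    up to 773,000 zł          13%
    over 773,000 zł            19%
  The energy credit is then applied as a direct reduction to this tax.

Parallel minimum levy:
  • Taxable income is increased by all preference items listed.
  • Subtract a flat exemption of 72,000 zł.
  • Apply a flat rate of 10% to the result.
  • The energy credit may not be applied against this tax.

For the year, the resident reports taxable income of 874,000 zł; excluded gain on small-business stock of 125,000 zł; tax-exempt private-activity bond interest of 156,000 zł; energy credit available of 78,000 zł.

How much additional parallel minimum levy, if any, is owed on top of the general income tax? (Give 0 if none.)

66,620 zł

Parallel minimum levy:
  Adjusted income: 874,000 zł + 125,000 zł + 156,000 zł = 1,155,000 zł
  Less exemption 72,000 zł → base 1,083,000 zł
  1,083,000 zł × 10% = 108,300 zł

General income tax:
  773,000 zł × 13% = 100,490 zł
  101,000 zł × 19% = 19,190 zł
  → 119,680 zł
  Less energy credit 78,000 zł → 41,680 zł

Excess of parallel minimum levy over general income tax: 108,300 zł − 41,680 zł = 66,620 zł.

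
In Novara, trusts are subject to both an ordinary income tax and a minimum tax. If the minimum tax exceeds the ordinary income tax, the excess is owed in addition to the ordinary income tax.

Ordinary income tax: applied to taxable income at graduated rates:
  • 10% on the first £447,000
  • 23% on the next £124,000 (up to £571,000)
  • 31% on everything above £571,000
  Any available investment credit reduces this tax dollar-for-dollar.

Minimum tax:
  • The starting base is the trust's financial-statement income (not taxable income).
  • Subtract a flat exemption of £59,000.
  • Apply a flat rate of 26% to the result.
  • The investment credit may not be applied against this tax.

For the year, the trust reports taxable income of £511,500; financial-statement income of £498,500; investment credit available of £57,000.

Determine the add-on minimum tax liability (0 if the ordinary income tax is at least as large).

Ordinary income tax:
  £447,000 × 10% = £44,700
  £64,500 × 23% = £14,835
  → £59,535
  Less investment credit £57,000 → £2,535

Minimum tax:
  Base (financial-statement income): £498,500
  Less exemption £59,000 → base £439,500
  £439,500 × 26% = £114,270

Excess of minimum tax over ordinary income tax: £114,270 − £2,535 = £111,735.

£111,735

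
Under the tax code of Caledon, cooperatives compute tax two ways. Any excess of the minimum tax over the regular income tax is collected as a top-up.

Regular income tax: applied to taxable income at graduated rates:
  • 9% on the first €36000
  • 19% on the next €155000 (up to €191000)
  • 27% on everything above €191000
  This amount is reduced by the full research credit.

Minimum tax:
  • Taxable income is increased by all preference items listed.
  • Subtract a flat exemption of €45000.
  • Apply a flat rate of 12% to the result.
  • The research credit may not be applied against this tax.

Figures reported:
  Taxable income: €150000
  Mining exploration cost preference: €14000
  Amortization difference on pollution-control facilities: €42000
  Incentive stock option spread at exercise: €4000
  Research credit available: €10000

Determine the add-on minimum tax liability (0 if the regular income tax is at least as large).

Minimum tax:
  Adjusted income: €150000 + €14000 + €42000 + €4000 = €210000
  Less exemption €45000 → base €165000
  €165000 × 12% = €19800

Regular income tax:
  €36000 × 9% = €3240
  €114000 × 19% = €21660
  → €24900
  Less research credit €10000 → €14900

Excess of minimum tax over regular income tax: €19800 − €14900 = €4900.

€4900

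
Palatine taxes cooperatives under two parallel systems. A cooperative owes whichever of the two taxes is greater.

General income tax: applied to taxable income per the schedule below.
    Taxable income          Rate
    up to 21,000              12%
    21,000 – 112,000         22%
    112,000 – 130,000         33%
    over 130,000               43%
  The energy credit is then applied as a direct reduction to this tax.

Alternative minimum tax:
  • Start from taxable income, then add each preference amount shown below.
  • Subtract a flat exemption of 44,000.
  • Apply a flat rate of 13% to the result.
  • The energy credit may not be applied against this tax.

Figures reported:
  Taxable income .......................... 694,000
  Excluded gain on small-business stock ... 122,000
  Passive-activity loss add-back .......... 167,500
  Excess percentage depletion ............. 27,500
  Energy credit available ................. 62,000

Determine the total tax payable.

209,000

General income tax:
  21,000 × 12% = 2,520
  91,000 × 22% = 20,020
  18,000 × 33% = 5,940
  564,000 × 43% = 242,520
  → 271,000
  Less energy credit 62,000 → 209,000

Alternative minimum tax:
  Adjusted income: 694,000 + 122,000 + 167,500 + 27,500 = 1,011,000
  Less exemption 44,000 → base 967,000
  967,000 × 13% = 125,710

209,000 > 125,710, so the general income tax governs.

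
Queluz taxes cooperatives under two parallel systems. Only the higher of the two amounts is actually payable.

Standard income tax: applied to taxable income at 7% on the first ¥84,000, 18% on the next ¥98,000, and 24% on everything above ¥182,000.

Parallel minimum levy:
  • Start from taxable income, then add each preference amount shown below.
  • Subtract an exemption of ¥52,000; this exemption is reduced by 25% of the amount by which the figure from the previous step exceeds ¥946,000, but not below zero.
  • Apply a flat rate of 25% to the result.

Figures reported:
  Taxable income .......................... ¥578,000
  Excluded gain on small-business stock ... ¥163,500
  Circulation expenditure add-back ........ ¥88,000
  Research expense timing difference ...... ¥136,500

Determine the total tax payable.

¥229,750

Parallel minimum levy:
  Adjusted income: ¥578,000 + ¥163,500 + ¥88,000 + ¥136,500 = ¥966,000
  Exemption: ¥52,000 − 25% × (¥966,000 − ¥946,000) = ¥52,000 − ¥5,000 = ¥47,000
  Base: ¥966,000 − ¥47,000 = ¥919,000
  ¥919,000 × 25% = ¥229,750

Standard income tax:
  ¥84,000 × 7% = ¥5,880
  ¥98,000 × 18% = ¥17,640
  ¥396,000 × 24% = ¥95,040
  → ¥118,560

¥229,750 > ¥118,560, so the parallel minimum levy is the binding amount.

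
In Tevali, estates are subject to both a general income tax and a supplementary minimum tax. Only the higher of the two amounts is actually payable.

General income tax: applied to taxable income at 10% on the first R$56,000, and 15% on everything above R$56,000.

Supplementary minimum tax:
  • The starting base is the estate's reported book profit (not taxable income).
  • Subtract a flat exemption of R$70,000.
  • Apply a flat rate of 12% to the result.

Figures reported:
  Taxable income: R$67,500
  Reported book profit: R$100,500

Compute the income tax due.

Supplementary minimum tax:
  Base (reported book profit): R$100,500
  Less exemption R$70,000 → base R$30,500
  R$30,500 × 12% = R$3,660

General income tax:
  R$56,000 × 10% = R$5,600
  R$11,500 × 15% = R$1,725
  → R$7,325

R$7,325 > R$3,660, so the general income tax governs.

R$7,325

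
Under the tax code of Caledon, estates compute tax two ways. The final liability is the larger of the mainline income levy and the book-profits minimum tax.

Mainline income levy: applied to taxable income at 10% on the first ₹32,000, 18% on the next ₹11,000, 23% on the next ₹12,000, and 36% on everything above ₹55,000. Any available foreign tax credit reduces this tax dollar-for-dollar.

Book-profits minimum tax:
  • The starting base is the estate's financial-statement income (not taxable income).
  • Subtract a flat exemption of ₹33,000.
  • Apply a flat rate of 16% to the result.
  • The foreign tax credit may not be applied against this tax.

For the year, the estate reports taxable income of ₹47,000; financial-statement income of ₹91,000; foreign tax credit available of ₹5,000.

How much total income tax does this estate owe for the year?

₹9,280

Book-profits minimum tax:
  Base (financial-statement income): ₹91,000
  Less exemption ₹33,000 → base ₹58,000
  ₹58,000 × 16% = ₹9,280

Mainline income levy:
  ₹32,000 × 10% = ₹3,200
  ₹11,000 × 18% = ₹1,980
  ₹4,000 × 23% = ₹920
  → ₹6,100
  Less foreign tax credit ₹5,000 → ₹1,100

₹9,280 > ₹1,100, so the book-profits minimum tax is the binding amount.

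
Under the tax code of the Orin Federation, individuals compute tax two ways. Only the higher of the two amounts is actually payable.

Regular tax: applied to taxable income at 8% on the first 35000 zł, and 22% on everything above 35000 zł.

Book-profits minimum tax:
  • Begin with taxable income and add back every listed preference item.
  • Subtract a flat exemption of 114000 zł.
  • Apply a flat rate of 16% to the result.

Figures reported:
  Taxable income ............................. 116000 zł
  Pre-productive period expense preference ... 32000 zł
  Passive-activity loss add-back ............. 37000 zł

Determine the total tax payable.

20620 zł

Regular tax:
  35000 zł × 8% = 2800 zł
  81000 zł × 22% = 17820 zł
  → 20620 zł

Book-profits minimum tax:
  Adjusted income: 116000 zł + 32000 zł + 37000 zł = 185000 zł
  Less exemption 114000 zł → base 71000 zł
  71000 zł × 16% = 11360 zł

20620 zł > 11360 zł, so the regular tax governs.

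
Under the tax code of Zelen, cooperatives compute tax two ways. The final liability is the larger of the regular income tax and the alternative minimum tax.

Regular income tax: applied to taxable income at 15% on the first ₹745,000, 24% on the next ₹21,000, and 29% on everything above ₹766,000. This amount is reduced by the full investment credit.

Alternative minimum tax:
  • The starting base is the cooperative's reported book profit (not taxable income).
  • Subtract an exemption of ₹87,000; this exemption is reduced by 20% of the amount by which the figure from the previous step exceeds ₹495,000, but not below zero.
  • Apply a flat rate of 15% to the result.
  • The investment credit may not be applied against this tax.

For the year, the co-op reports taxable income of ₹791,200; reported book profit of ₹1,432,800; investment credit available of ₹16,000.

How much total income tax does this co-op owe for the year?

Regular income tax:
  ₹745,000 × 15% = ₹111,750
  ₹21,000 × 24% = ₹5,040
  ₹25,200 × 29% = ₹7,308
  → ₹124,098
  Less investment credit ₹16,000 → ₹108,098

Alternative minimum tax:
  Base (reported book profit): ₹1,432,800
  Exemption: 20% × (₹1,432,800 − ₹495,000) = ₹187,560 ≥ ₹87,000, so the exemption is fully phased out
  Base: ₹1,432,800 − ₹0 = ₹1,432,800
  ₹1,432,800 × 15% = ₹214,920

₹214,920 > ₹108,098, so the alternative minimum tax is the binding amount.

₹214,920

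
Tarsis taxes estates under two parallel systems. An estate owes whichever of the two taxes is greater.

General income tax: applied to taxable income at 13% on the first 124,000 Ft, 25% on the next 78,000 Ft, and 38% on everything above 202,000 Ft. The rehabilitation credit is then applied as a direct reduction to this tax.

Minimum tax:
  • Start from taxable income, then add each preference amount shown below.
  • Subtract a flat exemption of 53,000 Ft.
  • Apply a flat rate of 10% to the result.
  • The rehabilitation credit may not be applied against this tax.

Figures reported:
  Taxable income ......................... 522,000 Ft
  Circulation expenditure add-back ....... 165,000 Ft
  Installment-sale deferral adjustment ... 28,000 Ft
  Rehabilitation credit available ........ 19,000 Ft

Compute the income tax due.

General income tax:
  124,000 Ft × 13% = 16,120 Ft
  78,000 Ft × 25% = 19,500 Ft
  320,000 Ft × 38% = 121,600 Ft
  → 157,220 Ft
  Less rehabilitation credit 19,000 Ft → 138,220 Ft

Minimum tax:
  Adjusted income: 522,000 Ft + 165,000 Ft + 28,000 Ft = 715,000 Ft
  Less exemption 53,000 Ft → base 662,000 Ft
  662,000 Ft × 10% = 66,200 Ft

138,220 Ft > 66,200 Ft, so the general income tax governs.

138,220 Ft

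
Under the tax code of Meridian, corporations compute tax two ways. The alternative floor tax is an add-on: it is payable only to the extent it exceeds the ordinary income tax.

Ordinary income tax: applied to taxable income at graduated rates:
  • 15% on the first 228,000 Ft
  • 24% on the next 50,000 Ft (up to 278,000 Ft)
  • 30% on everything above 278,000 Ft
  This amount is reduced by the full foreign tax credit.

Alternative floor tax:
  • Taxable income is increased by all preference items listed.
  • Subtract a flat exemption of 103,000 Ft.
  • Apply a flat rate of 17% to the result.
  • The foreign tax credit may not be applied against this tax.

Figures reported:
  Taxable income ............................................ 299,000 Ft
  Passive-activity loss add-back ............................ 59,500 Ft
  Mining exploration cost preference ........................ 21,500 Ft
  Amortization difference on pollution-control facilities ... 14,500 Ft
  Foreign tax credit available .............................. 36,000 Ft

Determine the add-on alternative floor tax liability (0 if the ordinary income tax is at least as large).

33,055 Ft

Ordinary income tax:
  228,000 Ft × 15% = 34,200 Ft
  50,000 Ft × 24% = 12,000 Ft
  21,000 Ft × 30% = 6,300 Ft
  → 52,500 Ft
  Less foreign tax credit 36,000 Ft → 16,500 Ft

Alternative floor tax:
  Adjusted income: 299,000 Ft + 59,500 Ft + 21,500 Ft + 14,500 Ft = 394,500 Ft
  Less exemption 103,000 Ft → base 291,500 Ft
  291,500 Ft × 17% = 49,555 Ft

Excess of alternative floor tax over ordinary income tax: 49,555 Ft − 16,500 Ft = 33,055 Ft.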